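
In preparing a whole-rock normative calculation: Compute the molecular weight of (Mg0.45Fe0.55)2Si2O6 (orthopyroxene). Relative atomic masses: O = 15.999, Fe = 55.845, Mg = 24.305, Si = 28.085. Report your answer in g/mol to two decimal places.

235.47 g/mol

M = 0.90·24.305 + 1.10·55.845 + 2·28.085 + 6·15.999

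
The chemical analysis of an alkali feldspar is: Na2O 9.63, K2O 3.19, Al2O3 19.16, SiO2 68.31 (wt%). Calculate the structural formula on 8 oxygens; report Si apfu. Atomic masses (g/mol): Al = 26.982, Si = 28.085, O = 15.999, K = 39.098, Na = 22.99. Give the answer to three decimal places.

3.005 Si apfu

Na2O: 9.63/61.979 = 0.15538 mol → 0.31076 mol Na, 0.15538 mol O.
K2O: 3.19/94.195 = 0.03387 mol → 0.06774 mol K, 0.03387 mol O.
Al2O3: 19.16/101.961 = 0.18791 mol → 0.37582 mol Al, 0.56373 mol O.
SiO2: 68.31/60.083 = 1.13693 mol → 1.13693 mol Si, 2.27386 mol O.
Total oxygen = 3.02684 mol. Normalization factor = 8/3.02684 = 2.64302.
Si per 8 O = 1.13693 × 2.64302 = 3.005.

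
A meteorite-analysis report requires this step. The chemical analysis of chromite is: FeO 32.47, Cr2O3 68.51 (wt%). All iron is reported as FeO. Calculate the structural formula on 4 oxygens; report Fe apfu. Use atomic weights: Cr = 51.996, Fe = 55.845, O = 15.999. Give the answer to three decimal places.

FeO: 32.47/71.844 = 0.45195 mol → 0.45195 mol Fe, 0.45195 mol O.
Cr2O3: 68.51/151.989 = 0.45076 mol → 0.90152 mol Cr, 1.35228 mol O.
Total oxygen = 1.80423 mol. Normalization factor = 4/1.80423 = 2.21701.
Fe per 4 O = 0.45195 × 2.21701 = 1.002.

1.002 Fe apfu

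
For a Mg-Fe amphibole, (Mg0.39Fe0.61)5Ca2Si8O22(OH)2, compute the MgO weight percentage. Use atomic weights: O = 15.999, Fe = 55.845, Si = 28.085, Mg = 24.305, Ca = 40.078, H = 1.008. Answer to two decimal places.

Formula mass = 908.550 g/mol.
1.95 Mg → 1.9500 mol MgO per formula unit; M(MgO) = 40.304, so MgO mass = 78.593 g.
78.593/908.550 × 100 = 8.65 wt%.

8.65 wt%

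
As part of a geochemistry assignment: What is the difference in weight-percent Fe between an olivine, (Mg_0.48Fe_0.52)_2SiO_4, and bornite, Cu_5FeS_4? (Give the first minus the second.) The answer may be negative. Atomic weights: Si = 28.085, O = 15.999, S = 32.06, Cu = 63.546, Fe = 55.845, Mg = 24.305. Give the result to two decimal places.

22.35 percentage points

M((Mg_0.48Fe_0.52)_2SiO_4) = 173.493 g/mol, so wt% Fe = 58.079/173.493 × 100 = 33.48%.
M(Cu_5FeS_4) = 501.815 g/mol, so wt% Fe = 55.845/501.815 × 100 = 11.13%.
33.48 − 11.13 = 22.35 pp.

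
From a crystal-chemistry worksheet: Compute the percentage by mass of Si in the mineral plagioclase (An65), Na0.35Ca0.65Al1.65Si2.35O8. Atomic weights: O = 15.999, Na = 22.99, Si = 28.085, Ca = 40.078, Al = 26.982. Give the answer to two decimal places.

Molar mass of Na0.35Ca0.65Al1.65Si2.35O8: 0.35×22.99 + 0.65×40.078 + 1.65×26.982 + 2.35×28.085 + 8×15.999 = 272.609 g/mol.
Mass of Si per formula unit: 2.35 × 28.085 = 66.000 g.
Weight fraction Si = 66.000 / 272.609 = 0.2421.

24.21 weight percent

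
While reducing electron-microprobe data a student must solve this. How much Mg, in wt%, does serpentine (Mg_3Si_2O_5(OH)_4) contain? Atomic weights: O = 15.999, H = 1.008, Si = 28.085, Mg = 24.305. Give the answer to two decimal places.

M(Mg_3Si_2O_5(OH)_4) = 277.108 g/mol.
Mg contributes 3 × 24.305 = 72.915 g per mole.
72.915/277.108 = 0.2631 → 26.31%.

26.31 wt%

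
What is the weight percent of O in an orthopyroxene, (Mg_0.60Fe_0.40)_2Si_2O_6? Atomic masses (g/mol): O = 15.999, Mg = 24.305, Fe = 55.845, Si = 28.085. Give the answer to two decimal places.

Molar mass of (Mg_0.60Fe_0.40)_2Si_2O_6: 1.20×24.305 + 0.80×55.845 + 2×28.085 + 6×15.999 = 226.006 g/mol.
Mass of O per formula unit: 6 × 15.999 = 95.994 g.
Weight fraction O = 95.994 / 226.006 = 0.4247.

42.47 weight percent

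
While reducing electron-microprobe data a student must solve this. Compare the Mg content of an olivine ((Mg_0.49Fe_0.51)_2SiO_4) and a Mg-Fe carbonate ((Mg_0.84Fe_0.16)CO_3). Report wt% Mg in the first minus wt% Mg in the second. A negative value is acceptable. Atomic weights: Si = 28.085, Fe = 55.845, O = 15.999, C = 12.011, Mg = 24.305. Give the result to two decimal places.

M((Mg_0.49Fe_0.51)_2SiO_4) = 172.862 g/mol, so wt% Mg = 23.819/172.862 × 100 = 13.78%.
M((Mg_0.84Fe_0.16)CO_3) = 89.359 g/mol, so wt% Mg = 20.416/89.359 × 100 = 22.85%.
13.78 − 22.85 = -9.07 pp.

-9.07 percentage points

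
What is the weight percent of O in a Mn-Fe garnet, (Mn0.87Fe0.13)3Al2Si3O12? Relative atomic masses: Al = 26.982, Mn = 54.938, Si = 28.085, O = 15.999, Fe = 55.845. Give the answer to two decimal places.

Molar mass of (Mn0.87Fe0.13)3Al2Si3O12: 2.61×54.938 + 0.39×55.845 + 2×26.982 + 3×28.085 + 12×15.999 = 495.375 g/mol.
Mass of O per formula unit: 12 × 15.999 = 191.988 g.
Weight fraction O = 191.988 / 495.375 = 0.3876.

38.76 weight percent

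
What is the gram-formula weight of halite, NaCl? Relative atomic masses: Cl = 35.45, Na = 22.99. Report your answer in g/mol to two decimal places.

M = 1(22.99) + 1(35.45)

58.44 g/mol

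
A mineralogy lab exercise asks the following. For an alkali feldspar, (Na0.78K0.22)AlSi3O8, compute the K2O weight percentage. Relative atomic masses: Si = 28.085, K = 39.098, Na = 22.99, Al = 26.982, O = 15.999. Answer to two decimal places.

Formula mass = 265.763 g/mol.
0.22 K → 0.1100 mol K2O per formula unit; M(K2O) = 94.195, so K2O mass = 10.361 g.
10.361/265.763 × 100 = 3.90 wt%.

3.90 wt%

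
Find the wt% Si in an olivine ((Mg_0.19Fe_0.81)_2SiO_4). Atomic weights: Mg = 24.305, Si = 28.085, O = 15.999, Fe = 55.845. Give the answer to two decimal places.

Formula mass = 0.38×24.305 + 1.62×55.845 + 1×28.085 + 4×15.999 = 191.786 g/mol, of which 28.085 g is Si.
So Si makes up 28.085/191.786 = 0.1464 of the mass, i.e. 14.64%.

14.64 weight percent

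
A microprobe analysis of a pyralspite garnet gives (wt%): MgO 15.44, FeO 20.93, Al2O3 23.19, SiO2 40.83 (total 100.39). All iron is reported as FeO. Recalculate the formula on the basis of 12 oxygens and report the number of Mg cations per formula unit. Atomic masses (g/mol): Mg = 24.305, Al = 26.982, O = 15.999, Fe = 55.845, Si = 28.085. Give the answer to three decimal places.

MgO (M=40.304): mol = 0.38309; Mg = 0.38309, O = 0.38309.
FeO (M=71.844): mol = 0.29133; Fe = 0.29133, O = 0.29133.
Al2O3 (M=101.961): mol = 0.22744; Al = 0.45488, O = 0.68232.
SiO2 (M=60.083): mol = 0.67956; Si = 0.67956, O = 1.35912.
ΣO = 2.71586; factor = 12/ΣO = 4.41849.
Mg apfu = 0.38309 × 4.41849 = 1.693.

1.693 Mg apfu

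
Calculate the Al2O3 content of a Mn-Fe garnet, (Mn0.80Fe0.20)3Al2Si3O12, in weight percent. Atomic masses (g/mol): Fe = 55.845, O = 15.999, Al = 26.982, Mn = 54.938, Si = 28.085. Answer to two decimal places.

20.57 wt%

Formula mass = 495.565 g/mol.
2 Al → 1.0000 mol Al2O3 per formula unit; M(Al2O3) = 101.961, so Al2O3 mass = 101.961 g.
101.961/495.565 × 100 = 20.57 wt%.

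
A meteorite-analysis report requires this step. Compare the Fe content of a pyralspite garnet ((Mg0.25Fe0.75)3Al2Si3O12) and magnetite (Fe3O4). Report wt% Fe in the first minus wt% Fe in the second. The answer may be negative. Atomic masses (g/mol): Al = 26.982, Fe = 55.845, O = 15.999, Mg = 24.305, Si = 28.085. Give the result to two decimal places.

First mineral: 125.651 g Fe in 474.087 g formula = 26.50 wt% Fe.
Second mineral: 167.535 g Fe in 231.531 g formula = 72.36 wt% Fe.
26.50% − 72.36% gives a difference of -45.86 percentage points.

-45.86 percentage points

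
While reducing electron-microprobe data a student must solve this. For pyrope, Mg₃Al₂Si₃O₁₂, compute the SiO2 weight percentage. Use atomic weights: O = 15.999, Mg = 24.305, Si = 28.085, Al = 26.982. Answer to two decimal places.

44.71 wt%

M(Mg₃Al₂Si₃O₁₂) = 403.122 g/mol; M(SiO2) = 60.083 g/mol.
Moles SiO2 per formula unit = 3 Si ÷ 1 = 3.0000.
SiO2 fraction = (3.0000 × 60.083) / 403.122 = 180.249/403.122 = 0.4471.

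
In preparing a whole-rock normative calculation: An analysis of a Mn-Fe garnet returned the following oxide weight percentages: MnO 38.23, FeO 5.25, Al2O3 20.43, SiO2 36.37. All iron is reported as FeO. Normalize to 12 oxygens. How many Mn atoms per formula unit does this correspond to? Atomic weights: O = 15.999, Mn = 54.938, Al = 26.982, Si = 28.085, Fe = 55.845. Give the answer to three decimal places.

2.668 Mn apfu

MnO: 38.23/70.937 = 0.53893 mol → 0.53893 mol Mn, 0.53893 mol O.
FeO: 5.25/71.844 = 0.07307 mol → 0.07307 mol Fe, 0.07307 mol O.
Al2O3: 20.43/101.961 = 0.20037 mol → 0.40074 mol Al, 0.60111 mol O.
SiO2: 36.37/60.083 = 0.60533 mol → 0.60533 mol Si, 1.21066 mol O.
Total oxygen = 2.42377 mol. Normalization factor = 12/2.42377 = 4.95096.
Mn per 12 O = 0.53893 × 4.95096 = 2.668.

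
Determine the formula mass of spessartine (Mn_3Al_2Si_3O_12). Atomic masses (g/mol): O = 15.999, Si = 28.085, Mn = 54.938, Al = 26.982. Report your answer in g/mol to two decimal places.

Mn: 3 × 54.938 = 164.8140
Al: 2 × 26.982 = 53.9640
Si: 3 × 28.085 = 84.2550
O: 12 × 15.999 = 191.9880
Summing the contributions gives the formula mass.

495.02 g/mol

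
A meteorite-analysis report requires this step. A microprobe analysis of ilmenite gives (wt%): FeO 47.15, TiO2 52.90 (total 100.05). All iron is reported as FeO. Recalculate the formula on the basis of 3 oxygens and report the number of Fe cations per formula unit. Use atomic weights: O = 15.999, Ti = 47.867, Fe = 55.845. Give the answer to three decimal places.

FeO: 47.15/71.844 = 0.65628 mol → 0.65628 mol Fe, 0.65628 mol O.
TiO2: 52.90/79.865 = 0.66237 mol → 0.66237 mol Ti, 1.32474 mol O.
Total oxygen = 1.98102 mol. Normalization factor = 3/1.98102 = 1.51437.
Fe per 3 O = 0.65628 × 1.51437 = 0.994.

0.994 Fe apfu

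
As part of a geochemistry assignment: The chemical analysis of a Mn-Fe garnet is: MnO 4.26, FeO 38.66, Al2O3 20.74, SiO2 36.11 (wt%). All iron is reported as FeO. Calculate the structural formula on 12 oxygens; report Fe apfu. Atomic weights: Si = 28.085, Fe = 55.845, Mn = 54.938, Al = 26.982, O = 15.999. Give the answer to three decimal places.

MnO (M=70.937): mol = 0.06005; Mn = 0.06005, O = 0.06005.
FeO (M=71.844): mol = 0.53811; Fe = 0.53811, O = 0.53811.
Al2O3 (M=101.961): mol = 0.20341; Al = 0.40682, O = 0.61023.
SiO2 (M=60.083): mol = 0.60100; Si = 0.60100, O = 1.20200.
ΣO = 2.41039; factor = 12/ΣO = 4.97845.
Fe apfu = 0.53811 × 4.97845 = 2.679.

2.679 Fe apfu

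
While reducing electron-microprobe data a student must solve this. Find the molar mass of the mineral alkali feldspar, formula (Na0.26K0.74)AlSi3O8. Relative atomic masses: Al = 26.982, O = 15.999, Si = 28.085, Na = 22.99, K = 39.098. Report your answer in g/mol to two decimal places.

274.14 g/mol

Na: 0.26 × 22.99 = 5.9774
K: 0.74 × 39.098 = 28.9325
Al: 1 × 26.982 = 26.9820
Si: 3 × 28.085 = 84.2550
O: 8 × 15.999 = 127.9920
Summing the contributions gives the formula mass.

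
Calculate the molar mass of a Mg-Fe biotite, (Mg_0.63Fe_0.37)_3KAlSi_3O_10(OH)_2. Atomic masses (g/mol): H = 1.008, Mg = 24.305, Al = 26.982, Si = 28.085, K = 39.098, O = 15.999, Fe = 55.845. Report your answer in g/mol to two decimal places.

452.26 g/mol

The formula mass is the sum 1.89·24.305 + 1.11·55.845 + 1·39.098 + 1·26.982 + 3·28.085 + 12·15.999 + 2·1.008.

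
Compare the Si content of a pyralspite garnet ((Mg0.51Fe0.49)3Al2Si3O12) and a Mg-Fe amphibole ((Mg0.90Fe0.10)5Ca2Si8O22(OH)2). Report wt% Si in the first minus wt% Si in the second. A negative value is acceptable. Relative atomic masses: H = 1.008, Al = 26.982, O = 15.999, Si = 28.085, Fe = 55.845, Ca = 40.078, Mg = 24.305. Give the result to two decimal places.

-8.39 percentage points

Si in (Mg0.51Fe0.49)3Al2Si3O12: molar mass 449.486 g/mol; 3×28.085 = 84.255 g → 18.74 wt%.
Si in (Mg0.90Fe0.10)5Ca2Si8O22(OH)2: molar mass 828.123 g/mol; 8×28.085 = 224.680 g → 27.13 wt%.
Difference = 18.74 − 27.13 = -8.39 percentage points.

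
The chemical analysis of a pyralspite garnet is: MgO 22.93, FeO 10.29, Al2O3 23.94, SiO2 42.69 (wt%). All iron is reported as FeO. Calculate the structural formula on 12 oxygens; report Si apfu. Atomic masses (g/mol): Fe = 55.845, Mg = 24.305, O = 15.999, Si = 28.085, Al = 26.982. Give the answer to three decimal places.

MgO: 22.93/40.304 = 0.56893 mol → 0.56893 mol Mg, 0.56893 mol O.
FeO: 10.29/71.844 = 0.14323 mol → 0.14323 mol Fe, 0.14323 mol O.
Al2O3: 23.94/101.961 = 0.23480 mol → 0.46960 mol Al, 0.70440 mol O.
SiO2: 42.69/60.083 = 0.71052 mol → 0.71052 mol Si, 1.42104 mol O.
Total oxygen = 2.83760 mol. Normalization factor = 12/2.83760 = 4.22893.
Si per 12 O = 0.71052 × 4.22893 = 3.005.

3.005 Si apfu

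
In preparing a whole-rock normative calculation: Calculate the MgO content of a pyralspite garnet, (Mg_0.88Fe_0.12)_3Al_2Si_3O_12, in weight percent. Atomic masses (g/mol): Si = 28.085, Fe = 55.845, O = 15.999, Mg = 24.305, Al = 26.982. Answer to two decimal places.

Formula mass = 414.476 g/mol.
2.64 Mg → 2.6400 mol MgO per formula unit; M(MgO) = 40.304, so MgO mass = 106.403 g.
106.403/414.476 × 100 = 25.67 wt%.

25.67 wt%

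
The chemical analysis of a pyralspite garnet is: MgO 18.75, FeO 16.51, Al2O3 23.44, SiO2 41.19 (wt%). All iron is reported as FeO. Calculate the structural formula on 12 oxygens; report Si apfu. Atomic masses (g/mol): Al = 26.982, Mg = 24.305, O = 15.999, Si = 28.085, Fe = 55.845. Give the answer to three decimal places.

MgO: 18.75/40.304 = 0.46521 mol → 0.46521 mol Mg, 0.46521 mol O.
FeO: 16.51/71.844 = 0.22980 mol → 0.22980 mol Fe, 0.22980 mol O.
Al2O3: 23.44/101.961 = 0.22989 mol → 0.45978 mol Al, 0.68967 mol O.
SiO2: 41.19/60.083 = 0.68555 mol → 0.68555 mol Si, 1.37110 mol O.
Total oxygen = 2.75578 mol. Normalization factor = 12/2.75578 = 4.35448.
Si per 12 O = 0.68555 × 4.35448 = 2.985.

2.985 Si apfu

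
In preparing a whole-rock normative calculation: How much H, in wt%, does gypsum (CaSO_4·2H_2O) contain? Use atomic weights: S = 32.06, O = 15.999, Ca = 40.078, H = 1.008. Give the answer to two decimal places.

2.34 wt%

Formula mass = 1·40.078 + 1·32.06 + 6·15.999 + 4·1.008 = 172.164 g/mol, of which 4.032 g is H.
So H makes up 4.032/172.164 = 0.0234 of the mass, i.e. 2.34%.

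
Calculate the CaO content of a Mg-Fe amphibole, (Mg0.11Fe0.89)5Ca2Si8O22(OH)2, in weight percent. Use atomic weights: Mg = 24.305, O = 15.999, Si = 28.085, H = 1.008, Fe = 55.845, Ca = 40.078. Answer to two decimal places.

Molar mass of (Mg0.11Fe0.89)5Ca2Si8O22(OH)2 = 0.55*24.305 + 4.45*55.845 + 2*40.078 + 8*28.085 + 24*15.999 + 2*1.008 = 952.706 g/mol.
Each formula unit contains 2 Ca, equivalent to 2/1 = 2.0000 mol CaO.
M(CaO) = 1×40.078 + 1×15.999 = 56.077 g/mol.
Mass of CaO per formula unit = 2.0000 × 56.077 = 112.154 g.
CaO wt% = 112.154 / 952.706 × 100 = 11.77%.

11.77 wt%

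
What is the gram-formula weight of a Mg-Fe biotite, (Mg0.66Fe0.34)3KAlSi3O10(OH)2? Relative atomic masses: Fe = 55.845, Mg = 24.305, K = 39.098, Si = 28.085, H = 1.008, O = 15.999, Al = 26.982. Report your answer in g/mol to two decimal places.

449.42 g/mol

Mg: 1.98 × 24.305 = 48.1239
Fe: 1.02 × 55.845 = 56.9619
K: 1 × 39.098 = 39.0980
Al: 1 × 26.982 = 26.9820
Si: 3 × 28.085 = 84.2550
O: 12 × 15.999 = 191.9880
H: 2 × 1.008 = 2.0160
Summing the contributions gives the formula mass.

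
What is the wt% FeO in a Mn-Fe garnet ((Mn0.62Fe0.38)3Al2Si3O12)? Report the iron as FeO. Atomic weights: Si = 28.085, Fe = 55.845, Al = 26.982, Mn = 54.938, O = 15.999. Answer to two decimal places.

Molar mass of (Mn0.62Fe0.38)3Al2Si3O12 = 1.86*54.938 + 1.14*55.845 + 2*26.982 + 3*28.085 + 12*15.999 = 496.055 g/mol.
Each formula unit contains 1.14 Fe, equivalent to 1.14/1 = 1.1400 mol FeO.
M(FeO) = 1×55.845 + 1×15.999 = 71.844 g/mol.
Mass of FeO per formula unit = 1.1400 × 71.844 = 81.902 g.
FeO wt% = 81.902 / 496.055 × 100 = 16.51%.

16.51 wt%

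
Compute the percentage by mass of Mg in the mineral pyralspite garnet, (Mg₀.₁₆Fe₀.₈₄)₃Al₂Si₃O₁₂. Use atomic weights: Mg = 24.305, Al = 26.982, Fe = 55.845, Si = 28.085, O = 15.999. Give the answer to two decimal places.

Molar mass of (Mg₀.₁₆Fe₀.₈₄)₃Al₂Si₃O₁₂: 0.48×24.305 + 2.52×55.845 + 2×26.982 + 3×28.085 + 12×15.999 = 482.603 g/mol.
Mass of Mg per formula unit: 0.48 × 24.305 = 11.666 g.
Weight fraction Mg = 11.666 / 482.603 = 0.0242.

2.42 weight percent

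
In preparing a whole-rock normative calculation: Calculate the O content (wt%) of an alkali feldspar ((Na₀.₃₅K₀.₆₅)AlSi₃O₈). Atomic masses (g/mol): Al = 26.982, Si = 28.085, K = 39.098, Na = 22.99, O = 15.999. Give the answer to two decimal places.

46.94 wt%

Formula mass = 0.35·22.99 + 0.65·39.098 + 1·26.982 + 3·28.085 + 8·15.999 = 272.689 g/mol, of which 127.992 g is O.
So O makes up 127.992/272.689 = 0.4694 of the mass, i.e. 46.94%.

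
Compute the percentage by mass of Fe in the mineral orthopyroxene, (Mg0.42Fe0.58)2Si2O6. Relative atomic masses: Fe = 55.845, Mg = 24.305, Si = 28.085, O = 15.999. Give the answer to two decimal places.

27.29 mass %

Molar mass of (Mg0.42Fe0.58)2Si2O6: 0.84*24.305 + 1.16*55.845 + 2*28.085 + 6*15.999 = 237.360 g/mol.
Mass of Fe per formula unit: 1.16 × 55.845 = 64.780 g.
Weight fraction Fe = 64.780 / 237.360 = 0.2729.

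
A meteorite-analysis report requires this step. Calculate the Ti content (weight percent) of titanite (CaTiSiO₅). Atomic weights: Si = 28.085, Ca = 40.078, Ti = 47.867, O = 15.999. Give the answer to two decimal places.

24.42 weight percent

M(CaTiSiO₅) = 196.025 g/mol.
Ti contributes 1 × 47.867 = 47.867 g per mole.
47.867/196.025 = 0.2442 → 24.42%.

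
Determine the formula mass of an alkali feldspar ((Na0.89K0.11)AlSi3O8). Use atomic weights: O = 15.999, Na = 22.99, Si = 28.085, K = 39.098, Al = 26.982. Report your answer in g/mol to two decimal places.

263.99 g/mol

The formula mass is the sum 0.89(22.99) + 0.11(39.098) + 1(26.982) + 3(28.085) + 8(15.999).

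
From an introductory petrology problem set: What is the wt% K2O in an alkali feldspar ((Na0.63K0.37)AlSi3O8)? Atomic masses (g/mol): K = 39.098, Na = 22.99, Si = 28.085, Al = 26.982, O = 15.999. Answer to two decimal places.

Molar mass of (Na0.63K0.37)AlSi3O8 = 0.63*22.99 + 0.37*39.098 + 1*26.982 + 3*28.085 + 8*15.999 = 268.179 g/mol.
Each formula unit contains 0.37 K, equivalent to 0.37/2 = 0.1850 mol K2O.
M(K2O) = 2×39.098 + 1×15.999 = 94.195 g/mol.
Mass of K2O per formula unit = 0.1850 × 94.195 = 17.426 g.
K2O wt% = 17.426 / 268.179 × 100 = 6.50%.

6.50 wt%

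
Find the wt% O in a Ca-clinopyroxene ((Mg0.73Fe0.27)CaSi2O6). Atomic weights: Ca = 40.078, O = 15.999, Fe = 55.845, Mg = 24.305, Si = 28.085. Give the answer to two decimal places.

Molar mass of (Mg0.73Fe0.27)CaSi2O6: 0.73×24.305 + 0.27×55.845 + 1×40.078 + 2×28.085 + 6×15.999 = 225.063 g/mol.
Mass of O per formula unit: 6 × 15.999 = 95.994 g.
Weight fraction O = 95.994 / 225.063 = 0.4265.

42.65 wt%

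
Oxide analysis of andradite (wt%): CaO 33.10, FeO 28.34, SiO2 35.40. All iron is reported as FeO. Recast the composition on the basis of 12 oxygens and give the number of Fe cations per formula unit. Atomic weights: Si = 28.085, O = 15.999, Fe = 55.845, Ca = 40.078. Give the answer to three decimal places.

33.10 wt% CaO ÷ 56.077 g/mol = 0.59026 mol, giving 0.59026 Ca and 0.59026 O.
28.34 wt% FeO ÷ 71.844 g/mol = 0.39447 mol, giving 0.39447 Fe and 0.39447 O.
35.40 wt% SiO2 ÷ 60.083 g/mol = 0.58918 mol, giving 0.58918 Si and 1.17836 O.
Oxygen sums to 2.16309; scaling by 12/2.16309 = 5.54762 puts the formula on 12 O.
Fe: 0.39447 × 5.54762 = 2.188 atoms per formula unit.

2.188 Fe apfu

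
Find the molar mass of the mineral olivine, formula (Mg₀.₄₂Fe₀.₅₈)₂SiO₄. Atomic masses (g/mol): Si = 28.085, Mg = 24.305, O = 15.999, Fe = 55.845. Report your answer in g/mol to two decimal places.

177.28 g/mol

M = 0.84×24.305 + 1.16×55.845 + 1×28.085 + 4×15.999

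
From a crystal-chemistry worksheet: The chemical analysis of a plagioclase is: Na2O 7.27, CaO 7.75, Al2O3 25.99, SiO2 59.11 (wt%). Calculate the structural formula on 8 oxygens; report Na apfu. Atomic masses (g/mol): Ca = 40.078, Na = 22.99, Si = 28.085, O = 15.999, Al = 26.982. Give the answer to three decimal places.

0.628 Na apfu

7.27 wt% Na2O ÷ 61.979 g/mol = 0.11730 mol, giving 0.23460 Na and 0.11730 O.
7.75 wt% CaO ÷ 56.077 g/mol = 0.13820 mol, giving 0.13820 Ca and 0.13820 O.
25.99 wt% Al2O3 ÷ 101.961 g/mol = 0.25490 mol, giving 0.50980 Al and 0.76470 O.
59.11 wt% SiO2 ÷ 60.083 g/mol = 0.98381 mol, giving 0.98381 Si and 1.96762 O.
Oxygen sums to 2.98782; scaling by 8/2.98782 = 2.67754 puts the formula on 8 O.
Na: 0.23460 × 2.67754 = 0.628 atoms per formula unit.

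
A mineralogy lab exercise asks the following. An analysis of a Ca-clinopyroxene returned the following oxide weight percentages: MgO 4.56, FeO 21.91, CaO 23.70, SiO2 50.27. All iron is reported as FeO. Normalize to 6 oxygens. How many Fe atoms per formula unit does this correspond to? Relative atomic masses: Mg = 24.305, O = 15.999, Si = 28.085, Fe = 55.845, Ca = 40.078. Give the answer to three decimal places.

MgO: 4.56/40.304 = 0.11314 mol → 0.11314 mol Mg, 0.11314 mol O.
FeO: 21.91/71.844 = 0.30497 mol → 0.30497 mol Fe, 0.30497 mol O.
CaO: 23.70/56.077 = 0.42263 mol → 0.42263 mol Ca, 0.42263 mol O.
SiO2: 50.27/60.083 = 0.83668 mol → 0.83668 mol Si, 1.67336 mol O.
Total oxygen = 2.51410 mol. Normalization factor = 6/2.51410 = 2.38654.
Fe per 6 O = 0.30497 × 2.38654 = 0.728.

0.728 Fe apfu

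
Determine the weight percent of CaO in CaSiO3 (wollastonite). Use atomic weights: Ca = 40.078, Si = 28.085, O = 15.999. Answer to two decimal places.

48.28 wt%

Molar mass of CaSiO3 = 1·40.078 + 1·28.085 + 3·15.999 = 116.160 g/mol.
Each formula unit contains 1 Ca, equivalent to 1/1 = 1.0000 mol CaO.
M(CaO) = 1×40.078 + 1×15.999 = 56.077 g/mol.
Mass of CaO per formula unit = 1.0000 × 56.077 = 56.077 g.
CaO wt% = 56.077 / 116.160 × 100 = 48.28%.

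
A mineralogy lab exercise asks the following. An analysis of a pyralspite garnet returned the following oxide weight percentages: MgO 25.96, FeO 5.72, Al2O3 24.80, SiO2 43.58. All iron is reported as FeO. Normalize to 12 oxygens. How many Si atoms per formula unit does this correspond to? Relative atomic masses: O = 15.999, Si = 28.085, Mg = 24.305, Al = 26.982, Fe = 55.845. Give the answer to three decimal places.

2.997 Si apfu

25.96 wt% MgO ÷ 40.304 g/mol = 0.64410 mol, giving 0.64410 Mg and 0.64410 O.
5.72 wt% FeO ÷ 71.844 g/mol = 0.07962 mol, giving 0.07962 Fe and 0.07962 O.
24.80 wt% Al2O3 ÷ 101.961 g/mol = 0.24323 mol, giving 0.48646 Al and 0.72969 O.
43.58 wt% SiO2 ÷ 60.083 g/mol = 0.72533 mol, giving 0.72533 Si and 1.45066 O.
Oxygen sums to 2.90407; scaling by 12/2.90407 = 4.13213 puts the formula on 12 O.
Si: 0.72533 × 4.13213 = 2.997 atoms per formula unit.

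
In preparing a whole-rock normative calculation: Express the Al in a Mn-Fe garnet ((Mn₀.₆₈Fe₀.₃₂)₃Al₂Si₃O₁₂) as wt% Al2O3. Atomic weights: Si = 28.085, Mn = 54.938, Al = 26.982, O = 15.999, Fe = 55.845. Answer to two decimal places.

20.56 wt%

M((Mn₀.₆₈Fe₀.₃₂)₃Al₂Si₃O₁₂) = 495.892 g/mol; M(Al2O3) = 101.961 g/mol.
Moles Al2O3 per formula unit = 2 Al ÷ 2 = 1.0000.
Al2O3 fraction = (1.0000 × 101.961) / 495.892 = 101.961/495.892 = 0.2056.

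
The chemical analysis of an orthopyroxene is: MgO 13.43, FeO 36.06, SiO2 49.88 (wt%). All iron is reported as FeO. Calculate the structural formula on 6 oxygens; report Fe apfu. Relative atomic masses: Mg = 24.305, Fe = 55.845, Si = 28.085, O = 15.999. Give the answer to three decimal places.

MgO (M=40.304): mol = 0.33322; Mg = 0.33322, O = 0.33322.
FeO (M=71.844): mol = 0.50192; Fe = 0.50192, O = 0.50192.
SiO2 (M=60.083): mol = 0.83018; Si = 0.83018, O = 1.66036.
ΣO = 2.49550; factor = 6/ΣO = 2.40433.
Fe apfu = 0.50192 × 2.40433 = 1.207.

1.207 Fe apfu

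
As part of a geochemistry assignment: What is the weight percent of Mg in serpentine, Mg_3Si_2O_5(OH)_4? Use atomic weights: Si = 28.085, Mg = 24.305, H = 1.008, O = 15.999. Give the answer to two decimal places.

26.31 wt%

Molar mass of Mg_3Si_2O_5(OH)_4: 3*24.305 + 2*28.085 + 9*15.999 + 4*1.008 = 277.108 g/mol.
Mass of Mg per formula unit: 3 × 24.305 = 72.915 g.
Weight fraction Mg = 72.915 / 277.108 = 0.2631.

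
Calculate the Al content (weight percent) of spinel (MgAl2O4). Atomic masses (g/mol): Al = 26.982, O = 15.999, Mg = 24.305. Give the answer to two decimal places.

37.93 weight percent

Formula mass = 1·24.305 + 2·26.982 + 4·15.999 = 142.265 g/mol, of which 53.964 g is Al.
So Al makes up 53.964/142.265 = 0.3793 of the mass, i.e. 37.93%.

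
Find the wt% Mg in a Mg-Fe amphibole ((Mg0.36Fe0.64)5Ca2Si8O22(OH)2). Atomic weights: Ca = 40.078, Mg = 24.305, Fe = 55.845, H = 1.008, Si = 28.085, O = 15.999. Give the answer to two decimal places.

Formula mass = 1.80*24.305 + 3.20*55.845 + 2*40.078 + 8*28.085 + 24*15.999 + 2*1.008 = 913.281 g/mol, of which 43.749 g is Mg.
So Mg makes up 43.749/913.281 = 0.0479 of the mass, i.e. 4.79%.

4.79 wt%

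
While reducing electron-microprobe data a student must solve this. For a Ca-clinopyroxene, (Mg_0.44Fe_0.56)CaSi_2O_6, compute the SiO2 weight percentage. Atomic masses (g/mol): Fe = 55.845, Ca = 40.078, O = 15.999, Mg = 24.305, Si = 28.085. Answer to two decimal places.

Formula mass = 234.209 g/mol.
2 Si → 2.0000 mol SiO2 per formula unit; M(SiO2) = 60.083, so SiO2 mass = 120.166 g.
120.166/234.209 × 100 = 51.31 wt%.

51.31 wt%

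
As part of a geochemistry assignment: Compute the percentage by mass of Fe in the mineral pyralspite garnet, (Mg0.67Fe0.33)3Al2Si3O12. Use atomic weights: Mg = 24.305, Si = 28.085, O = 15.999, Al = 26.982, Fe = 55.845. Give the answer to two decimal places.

12.73 weight percent

M((Mg0.67Fe0.33)3Al2Si3O12) = 434.347 g/mol.
Fe contributes 0.99 × 55.845 = 55.287 g per mole.
55.287/434.347 = 0.1273 → 12.73%.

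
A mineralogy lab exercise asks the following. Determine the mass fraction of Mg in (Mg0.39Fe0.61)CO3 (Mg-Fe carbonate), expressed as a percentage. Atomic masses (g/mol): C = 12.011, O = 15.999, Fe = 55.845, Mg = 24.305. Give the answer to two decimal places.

M((Mg0.39Fe0.61)CO3) = 103.552 g/mol.
Mg contributes 0.39 × 24.305 = 9.479 g per mole.
9.479/103.552 = 0.0915 → 9.15%.

9.15 weight percent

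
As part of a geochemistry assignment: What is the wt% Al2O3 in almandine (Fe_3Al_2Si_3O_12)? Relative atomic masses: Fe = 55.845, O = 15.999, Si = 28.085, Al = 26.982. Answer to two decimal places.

20.48 wt%

Formula mass = 497.742 g/mol.
2 Al → 1.0000 mol Al2O3 per formula unit; M(Al2O3) = 101.961, so Al2O3 mass = 101.961 g.
101.961/497.742 × 100 = 20.48 wt%.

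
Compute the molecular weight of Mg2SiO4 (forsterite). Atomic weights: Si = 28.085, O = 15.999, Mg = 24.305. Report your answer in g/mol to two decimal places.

The formula mass is the sum 2(24.305) + 1(28.085) + 4(15.999).

140.69 g/mol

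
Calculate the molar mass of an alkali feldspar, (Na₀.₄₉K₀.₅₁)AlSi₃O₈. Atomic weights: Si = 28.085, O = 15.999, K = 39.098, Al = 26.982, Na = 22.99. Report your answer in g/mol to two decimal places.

M = 0.49(22.99) + 0.51(39.098) + 1(26.982) + 3(28.085) + 8(15.999)

270.43 g/mol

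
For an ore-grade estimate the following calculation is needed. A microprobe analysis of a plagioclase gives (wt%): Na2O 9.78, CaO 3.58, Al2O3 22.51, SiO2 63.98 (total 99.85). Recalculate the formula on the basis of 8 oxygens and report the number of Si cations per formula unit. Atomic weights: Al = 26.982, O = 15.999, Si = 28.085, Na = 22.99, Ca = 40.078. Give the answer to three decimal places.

Na2O (M=61.979): mol = 0.15780; Na = 0.31560, O = 0.15780.
CaO (M=56.077): mol = 0.06384; Ca = 0.06384, O = 0.06384.
Al2O3 (M=101.961): mol = 0.22077; Al = 0.44154, O = 0.66231.
SiO2 (M=60.083): mol = 1.06486; Si = 1.06486, O = 2.12972.
ΣO = 3.01367; factor = 8/ΣO = 2.65457.
Si apfu = 1.06486 × 2.65457 = 2.827.

2.827 Si apfu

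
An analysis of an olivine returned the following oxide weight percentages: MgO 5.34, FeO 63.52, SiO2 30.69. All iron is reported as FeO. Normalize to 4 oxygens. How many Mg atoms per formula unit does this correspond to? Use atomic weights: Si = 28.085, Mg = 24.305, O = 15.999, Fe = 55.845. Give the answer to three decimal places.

MgO (M=40.304): mol = 0.13249; Mg = 0.13249, O = 0.13249.
FeO (M=71.844): mol = 0.88414; Fe = 0.88414, O = 0.88414.
SiO2 (M=60.083): mol = 0.51079; Si = 0.51079, O = 1.02158.
ΣO = 2.03821; factor = 4/ΣO = 1.96251.
Mg apfu = 0.13249 × 1.96251 = 0.260.

0.260 Mg apfu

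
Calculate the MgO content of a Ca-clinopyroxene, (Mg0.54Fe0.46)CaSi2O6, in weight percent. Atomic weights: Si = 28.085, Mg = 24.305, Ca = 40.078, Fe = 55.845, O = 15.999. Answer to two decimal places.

9.42 wt%

Molar mass of (Mg0.54Fe0.46)CaSi2O6 = 0.54*24.305 + 0.46*55.845 + 1*40.078 + 2*28.085 + 6*15.999 = 231.055 g/mol.
Each formula unit contains 0.54 Mg, equivalent to 0.54/1 = 0.5400 mol MgO.
M(MgO) = 1×24.305 + 1×15.999 = 40.304 g/mol.
Mass of MgO per formula unit = 0.5400 × 40.304 = 21.764 g.
MgO wt% = 21.764 / 231.055 × 100 = 9.42%.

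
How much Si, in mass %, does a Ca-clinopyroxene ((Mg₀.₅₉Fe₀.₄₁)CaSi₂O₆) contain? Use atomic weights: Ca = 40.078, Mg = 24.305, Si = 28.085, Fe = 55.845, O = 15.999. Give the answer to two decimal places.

Molar mass of (Mg₀.₅₉Fe₀.₄₁)CaSi₂O₆: 0.59*24.305 + 0.41*55.845 + 1*40.078 + 2*28.085 + 6*15.999 = 229.478 g/mol.
Mass of Si per formula unit: 2 × 28.085 = 56.170 g.
Weight fraction Si = 56.170 / 229.478 = 0.2448.

24.48 mass %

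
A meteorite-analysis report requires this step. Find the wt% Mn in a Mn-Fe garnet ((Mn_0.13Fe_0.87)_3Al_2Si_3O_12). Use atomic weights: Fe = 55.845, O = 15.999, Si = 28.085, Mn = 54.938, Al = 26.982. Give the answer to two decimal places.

4.31 mass %

M((Mn_0.13Fe_0.87)_3Al_2Si_3O_12) = 497.388 g/mol.
Mn contributes 0.39 × 54.938 = 21.426 g per mole.
21.426/497.388 = 0.0431 → 4.31%.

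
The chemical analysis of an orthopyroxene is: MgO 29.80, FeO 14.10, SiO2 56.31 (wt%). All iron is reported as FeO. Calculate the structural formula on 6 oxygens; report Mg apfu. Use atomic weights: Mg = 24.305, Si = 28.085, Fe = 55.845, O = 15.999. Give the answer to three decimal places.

MgO: 29.80/40.304 = 0.73938 mol → 0.73938 mol Mg, 0.73938 mol O.
FeO: 14.10/71.844 = 0.19626 mol → 0.19626 mol Fe, 0.19626 mol O.
SiO2: 56.31/60.083 = 0.93720 mol → 0.93720 mol Si, 1.87440 mol O.
Total oxygen = 2.81004 mol. Normalization factor = 6/2.81004 = 2.13520.
Mg per 6 O = 0.73938 × 2.13520 = 1.579.

1.579 Mg apfu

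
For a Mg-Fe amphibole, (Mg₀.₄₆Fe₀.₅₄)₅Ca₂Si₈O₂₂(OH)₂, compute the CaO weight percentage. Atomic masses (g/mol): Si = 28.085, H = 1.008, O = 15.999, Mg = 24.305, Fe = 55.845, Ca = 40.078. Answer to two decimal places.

12.50 wt%

M((Mg₀.₄₆Fe₀.₅₄)₅Ca₂Si₈O₂₂(OH)₂) = 897.511 g/mol; M(CaO) = 56.077 g/mol.
Moles CaO per formula unit = 2 Ca ÷ 1 = 2.0000.
CaO fraction = (2.0000 × 56.077) / 897.511 = 112.154/897.511 = 0.1250.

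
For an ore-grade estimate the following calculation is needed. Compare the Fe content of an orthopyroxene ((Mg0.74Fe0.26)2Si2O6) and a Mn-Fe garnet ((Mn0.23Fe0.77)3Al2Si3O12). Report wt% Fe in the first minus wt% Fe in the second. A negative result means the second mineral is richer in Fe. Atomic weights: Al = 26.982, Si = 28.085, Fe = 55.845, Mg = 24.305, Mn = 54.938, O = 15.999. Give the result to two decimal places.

-12.58 percentage points

First mineral: 29.039 g Fe in 217.175 g formula = 13.37 wt% Fe.
Second mineral: 129.002 g Fe in 497.116 g formula = 25.95 wt% Fe.
13.37% − 25.95% gives a difference of -12.58 percentage points.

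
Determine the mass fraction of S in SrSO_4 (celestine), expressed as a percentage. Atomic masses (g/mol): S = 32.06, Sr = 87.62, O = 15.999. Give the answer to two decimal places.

17.45 mass %

Molar mass of SrSO_4: 1×87.62 + 1×32.06 + 4×15.999 = 183.676 g/mol.
Mass of S per formula unit: 1 × 32.06 = 32.060 g.
Weight fraction S = 32.060 / 183.676 = 0.1745.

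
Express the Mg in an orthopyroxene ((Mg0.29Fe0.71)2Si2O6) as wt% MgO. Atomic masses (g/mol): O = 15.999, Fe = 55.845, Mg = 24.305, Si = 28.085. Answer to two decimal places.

M((Mg0.29Fe0.71)2Si2O6) = 245.561 g/mol; M(MgO) = 40.304 g/mol.
Moles MgO per formula unit = 0.58 Mg ÷ 1 = 0.5800.
MgO fraction = (0.5800 × 40.304) / 245.561 = 23.376/245.561 = 0.0952.

9.52 wt%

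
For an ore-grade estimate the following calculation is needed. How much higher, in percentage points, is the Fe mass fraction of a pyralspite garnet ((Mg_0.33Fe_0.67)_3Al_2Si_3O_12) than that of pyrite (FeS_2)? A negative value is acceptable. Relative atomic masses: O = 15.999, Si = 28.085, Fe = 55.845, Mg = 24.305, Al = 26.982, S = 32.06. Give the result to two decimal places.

-22.49 percentage points

M((Mg_0.33Fe_0.67)_3Al_2Si_3O_12) = 466.517 g/mol, so wt% Fe = 112.248/466.517 × 100 = 24.06%.
M(FeS_2) = 119.965 g/mol, so wt% Fe = 55.845/119.965 × 100 = 46.55%.
24.06 − 46.55 = -22.49 pp.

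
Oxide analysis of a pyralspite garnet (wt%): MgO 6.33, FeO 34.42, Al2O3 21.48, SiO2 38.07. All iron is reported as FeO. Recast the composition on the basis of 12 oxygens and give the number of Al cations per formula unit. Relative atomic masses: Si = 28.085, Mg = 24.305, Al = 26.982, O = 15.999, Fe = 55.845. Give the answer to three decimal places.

1.994 Al apfu

MgO: 6.33/40.304 = 0.15706 mol → 0.15706 mol Mg, 0.15706 mol O.
FeO: 34.42/71.844 = 0.47909 mol → 0.47909 mol Fe, 0.47909 mol O.
Al2O3: 21.48/101.961 = 0.21067 mol → 0.42134 mol Al, 0.63201 mol O.
SiO2: 38.07/60.083 = 0.63362 mol → 0.63362 mol Si, 1.26724 mol O.
Total oxygen = 2.53540 mol. Normalization factor = 12/2.53540 = 4.73298.
Al per 12 O = 0.42134 × 4.73298 = 1.994.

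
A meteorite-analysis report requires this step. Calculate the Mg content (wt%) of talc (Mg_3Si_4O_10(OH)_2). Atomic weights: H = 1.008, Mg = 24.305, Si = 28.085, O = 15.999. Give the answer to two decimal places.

19.23 wt%

Formula mass = 3×24.305 + 4×28.085 + 12×15.999 + 2×1.008 = 379.259 g/mol, of which 72.915 g is Mg.
So Mg makes up 72.915/379.259 = 0.1923 of the mass, i.e. 19.23%.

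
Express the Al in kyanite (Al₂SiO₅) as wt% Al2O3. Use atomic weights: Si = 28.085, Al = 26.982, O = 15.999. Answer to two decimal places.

62.92 wt%

M(Al₂SiO₅) = 162.044 g/mol; M(Al2O3) = 101.961 g/mol.
Moles Al2O3 per formula unit = 2 Al ÷ 2 = 1.0000.
Al2O3 fraction = (1.0000 × 101.961) / 162.044 = 101.961/162.044 = 0.6292.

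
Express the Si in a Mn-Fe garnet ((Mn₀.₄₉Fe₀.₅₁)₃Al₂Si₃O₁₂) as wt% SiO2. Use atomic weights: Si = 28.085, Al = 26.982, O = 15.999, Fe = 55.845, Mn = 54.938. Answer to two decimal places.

36.31 wt%

M((Mn₀.₄₉Fe₀.₅₁)₃Al₂Si₃O₁₂) = 496.409 g/mol; M(SiO2) = 60.083 g/mol.
Moles SiO2 per formula unit = 3 Si ÷ 1 = 3.0000.
SiO2 fraction = (3.0000 × 60.083) / 496.409 = 180.249/496.409 = 0.3631.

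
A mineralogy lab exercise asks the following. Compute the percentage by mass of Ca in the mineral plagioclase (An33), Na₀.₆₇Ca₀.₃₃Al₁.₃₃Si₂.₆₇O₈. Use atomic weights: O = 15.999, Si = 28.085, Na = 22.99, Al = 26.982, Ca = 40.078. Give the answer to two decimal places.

Molar mass of Na₀.₆₇Ca₀.₃₃Al₁.₃₃Si₂.₆₇O₈: 0.67·22.99 + 0.33·40.078 + 1.33·26.982 + 2.67·28.085 + 8·15.999 = 267.494 g/mol.
Mass of Ca per formula unit: 0.33 × 40.078 = 13.226 g.
Weight fraction Ca = 13.226 / 267.494 = 0.0494.

4.94 mass %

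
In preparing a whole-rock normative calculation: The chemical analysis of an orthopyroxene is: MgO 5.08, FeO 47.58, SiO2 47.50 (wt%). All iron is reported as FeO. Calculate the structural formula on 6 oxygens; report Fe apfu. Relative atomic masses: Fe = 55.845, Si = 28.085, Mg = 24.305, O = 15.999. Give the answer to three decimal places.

5.08 wt% MgO ÷ 40.304 g/mol = 0.12604 mol, giving 0.12604 Mg and 0.12604 O.
47.58 wt% FeO ÷ 71.844 g/mol = 0.66227 mol, giving 0.66227 Fe and 0.66227 O.
47.50 wt% SiO2 ÷ 60.083 g/mol = 0.79057 mol, giving 0.79057 Si and 1.58114 O.
Oxygen sums to 2.36945; scaling by 6/2.36945 = 2.53223 puts the formula on 6 O.
Fe: 0.66227 × 2.53223 = 1.677 atoms per formula unit.

1.677 Fe apfu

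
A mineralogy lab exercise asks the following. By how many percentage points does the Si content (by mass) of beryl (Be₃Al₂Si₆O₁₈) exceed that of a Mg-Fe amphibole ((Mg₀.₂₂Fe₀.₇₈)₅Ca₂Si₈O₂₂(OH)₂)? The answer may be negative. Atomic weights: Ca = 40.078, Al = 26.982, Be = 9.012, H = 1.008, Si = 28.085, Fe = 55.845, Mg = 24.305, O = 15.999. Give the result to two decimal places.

First mineral: 168.510 g Si in 537.492 g formula = 31.35 wt% Si.
Second mineral: 224.680 g Si in 935.359 g formula = 24.02 wt% Si.
31.35% − 24.02% gives a difference of 7.33 percentage points.

7.33 percentage points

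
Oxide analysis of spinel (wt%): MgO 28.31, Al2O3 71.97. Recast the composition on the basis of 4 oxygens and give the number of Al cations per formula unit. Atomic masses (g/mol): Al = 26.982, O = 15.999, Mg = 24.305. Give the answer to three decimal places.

2.002 Al apfu

28.31 wt% MgO ÷ 40.304 g/mol = 0.70241 mol, giving 0.70241 Mg and 0.70241 O.
71.97 wt% Al2O3 ÷ 101.961 g/mol = 0.70586 mol, giving 1.41172 Al and 2.11758 O.
Oxygen sums to 2.81999; scaling by 4/2.81999 = 1.41844 puts the formula on 4 O.
Al: 1.41172 × 1.41844 = 2.002 atoms per formula unit.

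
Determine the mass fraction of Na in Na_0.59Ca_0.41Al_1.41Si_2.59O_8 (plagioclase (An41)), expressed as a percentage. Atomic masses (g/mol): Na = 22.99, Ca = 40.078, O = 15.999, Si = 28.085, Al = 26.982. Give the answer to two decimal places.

Molar mass of Na_0.59Ca_0.41Al_1.41Si_2.59O_8: 0.59*22.99 + 0.41*40.078 + 1.41*26.982 + 2.59*28.085 + 8*15.999 = 268.773 g/mol.
Mass of Na per formula unit: 0.59 × 22.99 = 13.564 g.
Weight fraction Na = 13.564 / 268.773 = 0.0505.

5.05 weight percent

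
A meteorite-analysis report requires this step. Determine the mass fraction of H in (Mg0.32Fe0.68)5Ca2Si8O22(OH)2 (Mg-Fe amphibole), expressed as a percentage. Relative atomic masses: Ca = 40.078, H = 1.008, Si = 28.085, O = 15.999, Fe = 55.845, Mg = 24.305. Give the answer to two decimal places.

Molar mass of (Mg0.32Fe0.68)5Ca2Si8O22(OH)2: 1.60*24.305 + 3.40*55.845 + 2*40.078 + 8*28.085 + 24*15.999 + 2*1.008 = 919.589 g/mol.
Mass of H per formula unit: 2 × 1.008 = 2.016 g.
Weight fraction H = 2.016 / 919.589 = 0.0022.

0.22 mass %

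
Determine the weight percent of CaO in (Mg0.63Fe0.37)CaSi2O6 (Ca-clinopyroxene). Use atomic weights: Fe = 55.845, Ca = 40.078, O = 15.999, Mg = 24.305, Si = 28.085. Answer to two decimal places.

Molar mass of (Mg0.63Fe0.37)CaSi2O6 = 0.63·24.305 + 0.37·55.845 + 1·40.078 + 2·28.085 + 6·15.999 = 228.217 g/mol.
Each formula unit contains 1 Ca, equivalent to 1/1 = 1.0000 mol CaO.
M(CaO) = 1×40.078 + 1×15.999 = 56.077 g/mol.
Mass of CaO per formula unit = 1.0000 × 56.077 = 56.077 g.
CaO wt% = 56.077 / 228.217 × 100 = 24.57%.

24.57 wt%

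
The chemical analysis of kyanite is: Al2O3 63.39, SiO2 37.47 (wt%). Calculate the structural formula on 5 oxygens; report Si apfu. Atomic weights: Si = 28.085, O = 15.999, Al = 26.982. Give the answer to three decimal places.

Al2O3 (M=101.961): mol = 0.62171; Al = 1.24342, O = 1.86513.
SiO2 (M=60.083): mol = 0.62364; Si = 0.62364, O = 1.24728.
ΣO = 3.11241; factor = 5/ΣO = 1.60647.
Si apfu = 0.62364 × 1.60647 = 1.002.

1.002 Si apfu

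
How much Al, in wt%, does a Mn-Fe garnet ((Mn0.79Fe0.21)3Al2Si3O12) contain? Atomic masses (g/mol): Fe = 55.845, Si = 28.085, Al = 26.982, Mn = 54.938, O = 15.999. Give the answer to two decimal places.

10.89 wt%

Molar mass of (Mn0.79Fe0.21)3Al2Si3O12: 2.37·54.938 + 0.63·55.845 + 2·26.982 + 3·28.085 + 12·15.999 = 495.592 g/mol.
Mass of Al per formula unit: 2 × 26.982 = 53.964 g.
Weight fraction Al = 53.964 / 495.592 = 0.1089.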